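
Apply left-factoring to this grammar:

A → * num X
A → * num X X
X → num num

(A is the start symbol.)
Left-factoring transforms A → αβ₁ | αβ₂ into A → αA' and A' → β₁ | β₂
(α is the longest common prefix among the alternatives). Repeat until
no nonterminal has two alternatives with a common prefix.

Round 1: A has alternatives sharing prefix '* num X'. Introduce A': A → * num X A'
  Add: A' → ε
  Add: A' → X

No remaining common prefixes — done.

Resulting grammar:
A → * num X A'
A' → ε
A' → X
X → num num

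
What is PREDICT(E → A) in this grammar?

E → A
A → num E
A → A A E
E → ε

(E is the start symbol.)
{ 'num' }

PREDICT(E → A) = (FIRST(RHS) \ {ε}) ∪ (FOLLOW(E) if ε ∈ FIRST(RHS), i.e. RHS ⇒* ε)
FIRST(A) = { 'num' }
FIRST(A) = { 'num' }
ε ∉ FIRST(A), so FOLLOW(E) is not added.
PREDICT(E → A) = { 'num' }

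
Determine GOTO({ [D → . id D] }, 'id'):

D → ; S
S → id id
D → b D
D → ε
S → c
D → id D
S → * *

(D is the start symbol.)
{ [D → . ; S], [D → . b D], [D → . id D], [D → .], [D → id . D] }

GOTO(I, 'id') = CLOSURE({ [A → αX.β] : [A → α.Xβ] ∈ I, X = 'id' })

Items with dot before 'id', with the dot advanced:
  [D → . id D] → [D → id . D]
Closure of the advanced items:
  [D → id . D] has the dot before D: add [D → . ; S], [D → . b D], [D → .], [D → . id D]

GOTO = { [D → . ; S], [D → . b D], [D → . id D], [D → .], [D → id . D] }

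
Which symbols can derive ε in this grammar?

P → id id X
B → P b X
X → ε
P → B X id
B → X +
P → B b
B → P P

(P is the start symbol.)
{ 'X' }

A non-terminal is nullable if it can derive ε (the empty string): either it has an ε-production, or it has a production whose right-hand side consists entirely of nullable non-terminals.

ε-productions: X → ε
So X is immediately nullable.
No further non-terminal can be added: every production for the remaining non-terminals contains a terminal or a non-nullable non-terminal.
Nullable = { 'X' }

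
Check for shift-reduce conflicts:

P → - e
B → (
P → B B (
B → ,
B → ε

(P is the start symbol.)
Augment with P' → P and build the canonical LR(0) collection (I0 = CLOSURE({[P' → . P]}), then GOTO on every symbol after a dot until no new states appear). It has 9 states:
  I0: { [B → . (], [B → . ,], [B → .], [P → . - e], [P → . B B (], [P' → . P] }  — shift, reduce
  I1: { [B → ( .] }  — reduce
  I2: { [B → , .] }  — reduce
  I3: { [P → - . e] }  — shift
  I4: { [B → . (], [B → . ,], [B → .], [P → B . B (] }  — shift, reduce
  I5: { [P' → P .] }  — accept
  I6: { [P → B B . (] }  — shift
  I7: { [P → B B ( .] }  — reduce
  I8: { [P → - e .] }  — reduce

I0 contains reduce item [B → .] and shift items [B → . (], [B → . ,], [P → . - e] — shift-reduce conflict.
I4 contains reduce item [B → .] and shift items [B → . (], [B → . ,] — shift-reduce conflict.

Answer: Yes — I0: [B → .] vs [B → . (]; I4: [B → .] vs [B → . (]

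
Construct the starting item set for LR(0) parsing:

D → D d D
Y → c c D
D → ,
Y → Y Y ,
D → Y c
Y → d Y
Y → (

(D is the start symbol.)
First, augment the grammar with D' → D
I₀ = CLOSURE({ [D' → . D] }):
  [D' → . D] has the dot before D: add [D → . D d D], [D → . ,], [D → . Y c]
  [D → . Y c] has the dot before Y: add [Y → . c c D], [Y → . Y Y ,], [Y → . d Y], [Y → . (]
No further items can be added.

I₀ = { [D → . ,], [D → . D d D], [D → . Y c], [D' → . D], [Y → . (], [Y → . Y Y ,], [Y → . c c D], [Y → . d Y] }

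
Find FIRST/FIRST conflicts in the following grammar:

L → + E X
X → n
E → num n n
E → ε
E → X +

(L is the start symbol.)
A FIRST/FIRST conflict occurs when two productions N → α and N → β for the same non-terminal have FIRST(α) ∩ FIRST(β) ≠ ∅ (with ε ∈ FIRST of a nullable right-hand side, so two nullable alternatives also conflict).

FIRST sets of the non-terminals at (or reachable through a nullable prefix from) the front of some alternative:
  FIRST(X) = { 'n' }

Productions for E:
  E → num n n: FIRST = { 'num' }
  E → ε: FIRST = { ε }
  E → X +: FIRST = { 'n' }
L, X have only one production, so no FIRST/FIRST conflict is possible there.

All alternatives of each non-terminal have pairwise disjoint FIRST sets.

Answer: No FIRST/FIRST conflicts.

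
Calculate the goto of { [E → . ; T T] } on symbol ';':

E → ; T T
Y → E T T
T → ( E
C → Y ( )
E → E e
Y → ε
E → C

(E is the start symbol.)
GOTO(I, ';') = CLOSURE({ [A → αX.β] : [A → α.Xβ] ∈ I, X = ';' })

Items with dot before ';', with the dot advanced:
  [E → . ; T T] → [E → ; . T T]
Closure of the advanced items:
  [E → ; . T T] has the dot before T: add [T → . ( E]

GOTO = { [E → ; . T T], [T → . ( E] }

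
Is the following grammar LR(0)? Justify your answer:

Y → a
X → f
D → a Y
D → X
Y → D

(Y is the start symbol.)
Augment with Y' → Y and build the canonical LR(0) collection (I0 = CLOSURE({[Y' → . Y]}), then GOTO on every symbol after a dot until no new states appear). It has 7 states:
  I0: { [D → . X], [D → . a Y], [X → . f], [Y → . D], [Y → . a], [Y' → . Y] }  — shift
  I1: { [Y → D .] }  — reduce
  I2: { [D → X .] }  — reduce
  I3: { [Y' → Y .] }  — accept
  I4: { [D → . X], [D → . a Y], [D → a . Y], [X → . f], [Y → . D], [Y → . a], [Y → a .] }  — shift, reduce
  I5: { [X → f .] }  — reduce
  I6: { [D → a Y .] }  — reduce

Conflict in state I4:
  Shift-reduce conflict between [Y → a .] and [D → . a Y]
So the grammar is NOT LR(0).

Answer: No. Shift-reduce conflict between [Y → a .] and [D → . a Y]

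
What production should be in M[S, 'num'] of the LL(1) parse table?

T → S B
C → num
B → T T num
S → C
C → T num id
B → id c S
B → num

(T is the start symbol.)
S → C

To find M[S, 'num'], we find productions for S where 'num' is in the predict set (PREDICT(N → α) = (FIRST(α) \ {ε}) ∪ (FOLLOW(N) if α ⇒* ε)).

Relevant sets:
  FIRST(C) = { 'num' }

S → C: PREDICT = { 'num' }
  'num' is in predict set, so this production goes in M[S, 'num']

M[S, 'num'] = S → C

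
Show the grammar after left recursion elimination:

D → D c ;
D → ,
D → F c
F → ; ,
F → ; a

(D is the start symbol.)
D is directly left-recursive. The standard transformation for
  A → A α₁ | ... | A α_m | β₁ | ... | β_n
is
  A  → β₁ A' | ... | β_n A'
  A' → α₁ A' | ... | α_m A' | ε

D → , becomes D → , D'
D → F c becomes D → F c D'
D → D c ; becomes D' → c ; D'
Add D' → ε

Productions for other non-terminals are unchanged:
  F → ; ,
  F → ; a

Resulting grammar:
D → , D'
D → F c D'
D' → c ; D'
D' → ε
F → ; ,
F → ; a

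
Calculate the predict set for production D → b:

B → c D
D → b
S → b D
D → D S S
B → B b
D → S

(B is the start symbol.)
PREDICT(D → b) = (FIRST(RHS) \ {ε}) ∪ (FOLLOW(D) if ε ∈ FIRST(RHS), i.e. RHS ⇒* ε)
FIRST(b) = { 'b' }
ε ∉ FIRST(b), so FOLLOW(D) is not added.
PREDICT(D → b) = { 'b' }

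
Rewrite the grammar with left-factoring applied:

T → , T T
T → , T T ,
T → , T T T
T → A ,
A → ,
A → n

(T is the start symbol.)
Left-factoring transforms A → αβ₁ | αβ₂ into A → αA' and A' → β₁ | β₂
(α is the longest common prefix among the alternatives). Repeat until
no nonterminal has two alternatives with a common prefix.

Round 1: T has alternatives sharing prefix ', T T'. Introduce T': T → , T T T'
  Add: T' → ε
  Add: T' → ,
  Add: T' → T

No remaining common prefixes — done.

Resulting grammar:
T → , T T T'
T' → ε
T' → ,
T' → T
T → A ,
A → ,
A → n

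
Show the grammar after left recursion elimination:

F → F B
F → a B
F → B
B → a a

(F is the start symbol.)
F is directly left-recursive. The standard transformation for
  A → A α₁ | ... | A α_m | β₁ | ... | β_n
is
  A  → β₁ A' | ... | β_n A'
  A' → α₁ A' | ... | α_m A' | ε

F → a B becomes F → a B F'
F → B becomes F → B F'
F → F B becomes F' → B F'
Add F' → ε

Productions for other non-terminals are unchanged:
  B → a a

Resulting grammar:
F → a B F'
F → B F'
F' → B F'
F' → ε
B → a a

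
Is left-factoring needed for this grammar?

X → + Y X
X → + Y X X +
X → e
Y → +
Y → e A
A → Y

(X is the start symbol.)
Yes, X has productions with common prefix '+ Y X'

Left-factoring is needed when two productions for the same non-terminal
share a common prefix on the right-hand side.

Productions for X:
  X → + Y X
  X → + Y X X +
  X → e
Productions for Y:
  Y → +
  Y → e A

Found common prefix '+ Y X' in productions for X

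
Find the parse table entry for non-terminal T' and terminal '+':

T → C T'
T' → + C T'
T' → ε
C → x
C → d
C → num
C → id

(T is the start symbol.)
T' → + C T'

To find M[T', '+'], we find productions for T' where '+' is in the predict set (PREDICT(N → α) = (FIRST(α) \ {ε}) ∪ (FOLLOW(N) if α ⇒* ε)).

Relevant sets:
  FOLLOW(T') = { $ }

T' → + C T': PREDICT = { '+' }
  '+' is in predict set, so this production goes in M[T', '+']
T' → ε: PREDICT = { $ }

M[T', '+'] = T' → + C T'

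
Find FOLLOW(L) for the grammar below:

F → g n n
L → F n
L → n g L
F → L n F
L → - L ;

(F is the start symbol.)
{ ';', 'n' }

In L → n g L: L is at the end; this adds FOLLOW(L) to itself — nothing new
In F → L n F: L is followed by n F, add FIRST(n F) \ {ε} = { 'n' }
In L → - L ;: L is followed by ';', add FIRST(';') \ {ε} = { ';' }

Taking the union: FOLLOW(L) = { ';', 'n' }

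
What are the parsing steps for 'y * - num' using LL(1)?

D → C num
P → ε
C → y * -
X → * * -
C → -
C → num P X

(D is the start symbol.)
Stack is shown with the top on the left.

Stack        Input        Action
--------------------------------
D $          y * - num $  output D → C num
C num $      y * - num $  output C → y * -
y * - num $  y * - num $  match 'y'
* - num $    * - num $    match '*'
- num $      - num $      match '-'
num $        num $        match 'num'
$            $            accept

The string is accepted.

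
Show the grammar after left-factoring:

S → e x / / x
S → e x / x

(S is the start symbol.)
Left-factoring transforms A → αβ₁ | αβ₂ into A → αA' and A' → β₁ | β₂
(α is the longest common prefix among the alternatives). Repeat until
no nonterminal has two alternatives with a common prefix.

Round 1: S has alternatives sharing prefix 'e x /'. Introduce S': S → e x / S'
  Add: S' → / x
  Add: S' → x

No remaining common prefixes — done.

Resulting grammar:
S → e x / S'
S' → / x
S' → x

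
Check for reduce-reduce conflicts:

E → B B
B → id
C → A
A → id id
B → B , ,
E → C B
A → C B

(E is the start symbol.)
A reduce-reduce conflict occurs when an LR(0) state has two complete items [A → α .] and [B → β .] — both call for a reduction, and with no lookahead the parser cannot choose between them.

Augment with E' → E and build the canonical LR(0) collection (I0 = CLOSURE({[E' → . E]}), then GOTO on every symbol after a dot until no new states appear). It has 12 states:
  I0: { [A → . C B], [A → . id id], [B → . B , ,], [B → . id], [C → . A], [E → . B B], [E → . C B], [E' → . E] }  — shift
  I1: { [C → A .] }  — reduce
  I2: { [B → . B , ,], [B → . id], [B → B . , ,], [E → B . B] }  — shift
  I3: { [A → C . B], [B → . B , ,], [B → . id], [E → C . B] }  — shift
  I4: { [E' → E .] }  — accept
  I5: { [A → id . id], [B → id .] }  — shift, reduce
  I6: { [A → id id .] }  — reduce
  I7: { [A → C B .], [B → B . , ,], [E → C B .] }  — shift, 2 reduces
  I8: { [B → id .] }  — reduce
  I9: { [B → B , . ,] }  — shift
  I10: { [B → B , , .] }  — reduce
  I11: { [B → B . , ,], [E → B B .] }  — shift, reduce

I7 contains complete items [A → C B .], [E → C B .] — reduce-reduce conflict.

Answer: Yes — I7: [A → C B .] vs [E → C B .]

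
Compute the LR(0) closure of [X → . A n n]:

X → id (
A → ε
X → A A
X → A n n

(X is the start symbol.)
To compute CLOSURE, for each item [A → α.Bβ] where B is a non-terminal, add [B → .γ] for all productions B → γ; repeat for the newly added items until nothing changes.

Start with: [X → . A n n]
  [X → . A n n] has the dot before A: add [A → .]
No further items can be added.

CLOSURE = { [A → .], [X → . A n n] }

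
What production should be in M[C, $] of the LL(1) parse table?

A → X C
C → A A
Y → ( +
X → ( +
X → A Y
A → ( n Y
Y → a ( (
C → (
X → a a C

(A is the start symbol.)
To find M[C, $], we find productions for C where $ is in the predict set (PREDICT(N → α) = (FIRST(α) \ {ε}) ∪ (FOLLOW(N) if α ⇒* ε)).

Relevant sets:
  FIRST(A) = { '(', 'a' }

C → A A: PREDICT = { '(', 'a' }
C → (: PREDICT = { '(' }

M[C, $] is empty (no production applies)

Answer: Empty (error entry)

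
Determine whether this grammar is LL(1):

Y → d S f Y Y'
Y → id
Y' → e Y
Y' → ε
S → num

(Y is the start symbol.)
No. Predict set conflict for Y': { 'e' }

A grammar is LL(1) if for each non-terminal N with multiple productions, the predict sets of those productions are pairwise disjoint, where PREDICT(N → α) = (FIRST(α) \ {ε}) ∪ (FOLLOW(N) if α ⇒* ε).

Relevant sets:
  FOLLOW(Y') = { $, 'e' }

For Y:
  PREDICT(Y → d S f Y Y') = { 'd' }
  PREDICT(Y → id) = { 'id' }
For Y':
  PREDICT(Y' → e Y) = { 'e' }
  PREDICT(Y' → ε) = { $, 'e' }
S has a single production, so nothing to check there.

Conflict found: Predict set conflict for Y': { 'e' }
The grammar is NOT LL(1).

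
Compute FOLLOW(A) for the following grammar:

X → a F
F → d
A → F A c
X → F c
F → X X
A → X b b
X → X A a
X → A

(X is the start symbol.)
{ $, 'a', 'b', 'c', 'd' }

In A → F A c: A is followed by c, add FIRST(c) \ {ε} = { 'c' }
In X → X A a: A is followed by a, add FIRST(a) \ {ε} = { 'a' }
In X → A: A is at the end, add FOLLOW(X)

The FOLLOW sets referred to above (computed the same way, to a fixed point):
  FOLLOW(X) = { $, 'a', 'b', 'c', 'd' }

Taking the union: FOLLOW(A) = { $, 'a', 'b', 'c', 'd' }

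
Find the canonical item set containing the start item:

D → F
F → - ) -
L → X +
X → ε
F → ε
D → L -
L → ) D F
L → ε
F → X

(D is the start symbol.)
First, augment the grammar with D' → D
I₀ = CLOSURE({ [D' → . D] }):
  [D' → . D] has the dot before D: add [D → . F], [D → . L -]
  [D → . F] has the dot before F: add [F → . - ) -], [F → .], [F → . X]
  [D → . L -] has the dot before L: add [L → . X +], [L → . ) D F], [L → .]
  [F → . X] has the dot before X: add [X → .]
No further items can be added.

I₀ = { [D → . F], [D → . L -], [D' → . D], [F → . - ) -], [F → . X], [F → .], [L → . ) D F], [L → . X +], [L → .], [X → .] }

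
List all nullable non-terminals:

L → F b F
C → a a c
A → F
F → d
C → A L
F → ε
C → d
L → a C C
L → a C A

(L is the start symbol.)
{ 'A', 'F' }

ε-productions: F → ε
So F is immediately nullable.
A → F: every symbol on the right is nullable, so A is nullable too.
No further non-terminal can be added: every production for the remaining non-terminals contains a terminal or a non-nullable non-terminal.
Nullable = { 'A', 'F' }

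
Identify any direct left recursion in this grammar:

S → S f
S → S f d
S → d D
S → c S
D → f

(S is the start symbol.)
Direct left recursion occurs when N → N α for some non-terminal N (the right-hand side begins with the left-hand side itself).

S → S f: LEFT RECURSIVE (starts with S)
S → S f d: LEFT RECURSIVE (starts with S)
S → d D: starts with d
S → c S: starts with c
D → f: starts with f

The grammar has direct left recursion on: S.

Answer: Yes, S is left-recursive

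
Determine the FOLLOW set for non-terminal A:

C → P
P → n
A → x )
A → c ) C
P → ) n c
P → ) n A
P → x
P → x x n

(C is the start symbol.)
To compute FOLLOW(A), find every occurrence of A on a right-hand side N → α A β: add FIRST(β) \ {ε}, and if β is empty or nullable also add FOLLOW(N). Iterate to a fixed point.

In P → ) n A: A is at the end, add FOLLOW(P)

The FOLLOW sets referred to above (computed the same way, to a fixed point):
  FOLLOW(P) = { $ }

Taking the union: FOLLOW(A) = { $ }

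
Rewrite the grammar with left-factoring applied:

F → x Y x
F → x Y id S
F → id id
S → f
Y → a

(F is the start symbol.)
F → x Y F'
F' → x
F' → id S
F → id id
S → f
Y → a

Left-factoring transforms A → αβ₁ | αβ₂ into A → αA' and A' → β₁ | β₂
(α is the longest common prefix among the alternatives). Repeat until
no nonterminal has two alternatives with a common prefix.

Round 1: F has alternatives sharing prefix 'x Y'. Introduce F': F → x Y F'
  Add: F' → x
  Add: F' → id S

No remaining common prefixes — done.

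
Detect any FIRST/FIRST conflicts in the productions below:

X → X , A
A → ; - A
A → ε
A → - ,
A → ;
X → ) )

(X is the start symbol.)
FIRST sets of the non-terminals at (or reachable through a nullable prefix from) the front of some alternative:
  FIRST(X) = { ')' }

Productions for X:
  X → X , A: FIRST = { ')' }
  X → ) ): FIRST = { ')' }
Productions for A:
  A → ; - A: FIRST = { ';' }
  A → ε: FIRST = { ε }
  A → - ,: FIRST = { '-' }
  A → ;: FIRST = { ';' }

Conflict for X: X → X , A and X → ) )
  Overlap: { ')' }
Conflict for A: A → ; - A and A → ;
  Overlap: { ';' }

Answer: Yes. X → X ',' A / X → ')' ')' on { ')' }; A → ';' '-' A / A → ';' on { ';' }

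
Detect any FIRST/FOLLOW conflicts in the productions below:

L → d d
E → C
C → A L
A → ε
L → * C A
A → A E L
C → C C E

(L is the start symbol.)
Nullable non-terminals: A.
FIRST sets used below: FIRST(A) = { '*', 'd', ε }, FIRST(E) = { '*', 'd' }

A: nullable alternative(s) A → ε; FOLLOW(A) = { $, '*', 'd' }
  A → ε: FIRST \ {ε} = { } — this is the only nullable alternative, skip
  A → A E L: FIRST \ {ε} = { '*', 'd' } — overlaps FOLLOW(A) on { '*', 'd' }: CONFLICT

C, E, L have no nullable alternative, so no FIRST/FOLLOW check is needed there.

So the grammar has 1 FIRST/FOLLOW conflict (marked CONFLICT above).

Answer: Yes. A → A E L with FOLLOW(A) on { '*', 'd' }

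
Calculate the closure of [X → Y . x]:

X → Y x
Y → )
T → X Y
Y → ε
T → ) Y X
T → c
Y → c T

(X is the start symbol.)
{ [X → Y . x] }

To compute CLOSURE, for each item [A → α.Bβ] where B is a non-terminal, add [B → .γ] for all productions B → γ; repeat for the newly added items until nothing changes.

Start with: [X → Y . x]
The dot precedes the terminal x, so nothing is added.

CLOSURE = { [X → Y . x] }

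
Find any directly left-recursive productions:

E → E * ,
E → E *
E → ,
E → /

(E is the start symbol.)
Yes, E is left-recursive

E → E * ,: LEFT RECURSIVE (starts with E)
E → E *: LEFT RECURSIVE (starts with E)
E → ,: starts with ','
E → /: starts with '/'

The grammar has direct left recursion on: E.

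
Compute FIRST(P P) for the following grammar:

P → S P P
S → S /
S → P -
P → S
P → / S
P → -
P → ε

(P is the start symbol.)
FIRST sets of the non-terminals involved (from the grammar, by fixed-point iteration):
  FIRST(P) = { '-', '/', ε }

To compute FIRST(P P), process the symbols left to right:
Symbol P is a non-terminal. Add FIRST(P) \ {ε} = { '-', '/' }
P is nullable (ε ∈ FIRST(P)), continue to the next symbol.
Symbol P is a non-terminal. Add FIRST(P) \ {ε} = { '-', '/' }
P is nullable (ε ∈ FIRST(P)), continue to the next symbol.
All symbols are nullable, so ε is in the result.
FIRST(P P) = { '-', '/', ε }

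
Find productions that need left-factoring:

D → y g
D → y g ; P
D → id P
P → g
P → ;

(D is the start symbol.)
Left-factoring is needed when two productions for the same non-terminal
share a common prefix on the right-hand side.

Productions for D:
  D → y g
  D → y g ; P
  D → id P
Productions for P:
  P → g
  P → ;

Found common prefix 'y g' in productions for D

Answer: Yes, D has productions with common prefix 'y g'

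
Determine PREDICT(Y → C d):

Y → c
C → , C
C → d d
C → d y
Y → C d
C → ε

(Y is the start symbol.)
PREDICT(Y → C d) = (FIRST(RHS) \ {ε}) ∪ (FOLLOW(Y) if ε ∈ FIRST(RHS), i.e. RHS ⇒* ε)
FIRST(C) = { ',', 'd', ε }
FIRST(C d) = { ',', 'd' }
ε ∉ FIRST(C d), so FOLLOW(Y) is not added.
PREDICT(Y → C d) = { ',', 'd' }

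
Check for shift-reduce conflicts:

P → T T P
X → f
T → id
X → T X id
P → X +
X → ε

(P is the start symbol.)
Yes — I0: [X → .] vs [T → . id]; I2: [X → .] vs [T → . id]; I7: [X → .] vs [T → . id]

A shift-reduce conflict occurs when an LR(0) state has both:
  - a complete (reduce) item [A → α .] (dot at the end), and
  - a shift item [B → β . c γ] (dot before a terminal).

Augment with P' → P and build the canonical LR(0) collection (I0 = CLOSURE({[P' → . P]}), then GOTO on every symbol after a dot until no new states appear). It has 12 states:
  I0: { [P → . T T P], [P → . X +], [P' → . P], [T → . id], [X → . T X id], [X → . f], [X → .] }  — shift, reduce
  I1: { [P' → P .] }  — accept
  I2: { [P → T . T P], [T → . id], [X → . T X id], [X → . f], [X → .], [X → T . X id] }  — shift, reduce
  I3: { [P → X . +] }  — shift
  I4: { [X → f .] }  — reduce
  I5: { [T → id .] }  — reduce
  I6: { [P → X + .] }  — reduce
  I7: { [P → . T T P], [P → . X +], [P → T T . P], [T → . id], [X → . T X id], [X → . f], [X → .], [X → T . X id] }  — shift, reduce
  I8: { [X → T X . id] }  — shift
  I9: { [X → T X id .] }  — reduce
  I10: { [P → T T P .] }  — reduce
  I11: { [P → X . +], [X → T X . id] }  — shift

I0 contains reduce item [X → .] and shift items [T → . id], [X → . f] — shift-reduce conflict.
I2 contains reduce item [X → .] and shift items [T → . id], [X → . f] — shift-reduce conflict.
I7 contains reduce item [X → .] and shift items [T → . id], [X → . f] — shift-reduce conflict.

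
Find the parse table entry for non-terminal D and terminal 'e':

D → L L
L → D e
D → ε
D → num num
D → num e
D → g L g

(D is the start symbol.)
To find M[D, 'e'], we find productions for D where 'e' is in the predict set (PREDICT(N → α) = (FIRST(α) \ {ε}) ∪ (FOLLOW(N) if α ⇒* ε)).

Relevant sets:
  FIRST(L) = { 'e', 'g', 'num' }
  FOLLOW(D) = { $, 'e' }

D → L L: PREDICT = { 'e', 'g', 'num' }
  'e' is in predict set, so this production goes in M[D, 'e']
D → ε: PREDICT = { $, 'e' }
  'e' is in predict set, so this production goes in M[D, 'e']
D → num num: PREDICT = { 'num' }
D → num e: PREDICT = { 'num' }
D → g L g: PREDICT = { 'g' }

M[D, 'e'] = D → L L, D → ε  (a multiply-defined cell — the grammar is not LL(1))

Answer: D → L L, D → ε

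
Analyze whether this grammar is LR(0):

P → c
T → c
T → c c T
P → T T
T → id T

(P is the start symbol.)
No. Shift-reduce conflict between [P → c .] and [T → c . c T]

Augment with P' → P and build the canonical LR(0) collection (I0 = CLOSURE({[P' → . P]}), then GOTO on every symbol after a dot until no new states appear). It has 10 states:
  I0: { [P → . T T], [P → . c], [P' → . P], [T → . c c T], [T → . c], [T → . id T] }  — shift
  I1: { [P' → P .] }  — accept
  I2: { [P → T . T], [T → . c c T], [T → . c], [T → . id T] }  — shift
  I3: { [P → c .], [T → c . c T], [T → c .] }  — shift, 2 reduces
  I4: { [T → . c c T], [T → . c], [T → . id T], [T → id . T] }  — shift
  I5: { [T → id T .] }  — reduce
  I6: { [T → c . c T], [T → c .] }  — shift, reduce
  I7: { [T → . c c T], [T → . c], [T → . id T], [T → c c . T] }  — shift
  I8: { [T → c c T .] }  — reduce
  I9: { [P → T T .] }  — reduce

Conflict in state I3:
  Shift-reduce conflict between [P → c .] and [T → c . c T]
So the grammar is NOT LR(0).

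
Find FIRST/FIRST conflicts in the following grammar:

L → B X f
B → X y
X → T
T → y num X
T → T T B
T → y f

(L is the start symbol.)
A FIRST/FIRST conflict occurs when two productions N → α and N → β for the same non-terminal have FIRST(α) ∩ FIRST(β) ≠ ∅ (with ε ∈ FIRST of a nullable right-hand side, so two nullable alternatives also conflict).

FIRST sets of the non-terminals at (or reachable through a nullable prefix from) the front of some alternative:
  FIRST(T) = { 'y' }

Productions for T:
  T → y num X: FIRST = { 'y' }
  T → T T B: FIRST = { 'y' }
  T → y f: FIRST = { 'y' }
L, B, X have only one production, so no FIRST/FIRST conflict is possible there.

Conflict for T: T → y num X and T → T T B
  Overlap: { 'y' }
Conflict for T: T → y num X and T → y f
  Overlap: { 'y' }
Conflict for T: T → T T B and T → y f
  Overlap: { 'y' }

Answer: Yes. T → y num X / T → T T B on { 'y' }; T → y num X / T → y f on { 'y' }; T → T T B / T → y f on { 'y' }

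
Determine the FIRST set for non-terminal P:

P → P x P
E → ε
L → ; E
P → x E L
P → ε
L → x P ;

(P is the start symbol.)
{ 'x', ε }

From P → P x P:
  - P is the symbol being defined: contributes nothing new
    P is nullable, so continue to the next symbol
  - x is a terminal: add 'x' and stop
From P → x E L:
  - x is a terminal: add 'x' and stop
From P → ε:
  - ε-production, so ε ∈ FIRST(P)

Collecting: FIRST(P) = { 'x', ε }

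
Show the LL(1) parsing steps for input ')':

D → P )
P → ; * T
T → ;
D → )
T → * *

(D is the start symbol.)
LL(1) parsing maintains a stack (initially the start symbol over $) and the input. At each step: if the stack top is a terminal, match it against the current input token; if it is a non-terminal N, replace it with the RHS of M[N, lookahead] (the unique production whose predict set contains the lookahead).

Stack is shown with the top on the left.

Stack  Input  Action
--------------------
D $    ) $    output D → )
) $    ) $    match ')'
$      $      accept

The string is accepted.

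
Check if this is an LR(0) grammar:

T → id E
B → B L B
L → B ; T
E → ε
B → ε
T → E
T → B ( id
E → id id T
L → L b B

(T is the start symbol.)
No. Shift-reduce conflict between [B → .] and [E → . id id T]

Augment with T' → T and build the canonical LR(0) collection (I0 = CLOSURE({[T' → . T]}), then GOTO on every symbol after a dot until no new states appear). It has 19 states:
  I0: { [B → . B L B], [B → .], [E → . id id T], [E → .], [T → . B ( id], [T → . E], [T → . id E], [T' → . T] }  — shift, 2 reduces
  I1: { [B → . B L B], [B → .], [B → B . L B], [L → . B ; T], [L → . L b B], [T → B . ( id] }  — shift, reduce
  I2: { [T → E .] }  — reduce
  I3: { [T' → T .] }  — accept
  I4: { [E → . id id T], [E → .], [E → id . id T], [T → id . E] }  — shift, reduce
  I5: { [T → id E .] }  — reduce
  I6: { [B → . B L B], [B → .], [E → . id id T], [E → .], [E → id . id T], [E → id id . T], [T → . B ( id], [T → . E], [T → . id E] }  — shift, 2 reduces
  I7: { [E → id id T .] }  — reduce
  I8: { [B → . B L B], [B → .], [E → . id id T], [E → .], [E → id . id T], [E → id id . T], [T → . B ( id], [T → . E], [T → . id E], [T → id . E] }  — shift, 2 reduces
  I9: { [T → E .], [T → id E .] }  — 2 reduces
  I10: { [T → B ( . id] }  — shift
  I11: { [B → . B L B], [B → .], [B → B . L B], [L → . B ; T], [L → . L b B], [L → B . ; T] }  — shift, reduce
  I12: { [B → . B L B], [B → .], [B → B L . B], [L → L . b B] }  — shift, reduce
  I13: { [B → . B L B], [B → .], [B → B . L B], [B → B L B .], [L → . B ; T], [L → . L b B] }  — 2 reduces
  I14: { [B → . B L B], [B → .], [L → L b . B] }  — reduce
  I15: { [B → . B L B], [B → .], [B → B . L B], [L → . B ; T], [L → . L b B], [L → L b B .] }  — 2 reduces
  I16: { [B → . B L B], [B → .], [E → . id id T], [E → .], [L → B ; . T], [T → . B ( id], [T → . E], [T → . id E] }  — shift, 2 reduces
  I17: { [L → B ; T .] }  — reduce
  I18: { [T → B ( id .] }  — reduce

Conflict in state I0:
  Shift-reduce conflict between [B → .] and [E → . id id T]
So the grammar is NOT LR(0).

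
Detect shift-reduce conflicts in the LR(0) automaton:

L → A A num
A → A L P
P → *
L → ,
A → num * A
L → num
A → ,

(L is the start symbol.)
A shift-reduce conflict occurs when an LR(0) state has both:
  - a complete (reduce) item [A → α .] (dot at the end), and
  - a shift item [B → β . c γ] (dot before a terminal).

Augment with L' → L and build the canonical LR(0) collection (I0 = CLOSURE({[L' → . L]}), then GOTO on every symbol after a dot until no new states appear). It has 14 states:
  I0: { [A → . ,], [A → . A L P], [A → . num * A], [L → . ,], [L → . A A num], [L → . num], [L' → . L] }  — shift
  I1: { [A → , .], [L → , .] }  — 2 reduces
  I2: { [A → . ,], [A → . A L P], [A → . num * A], [A → A . L P], [L → . ,], [L → . A A num], [L → . num], [L → A . A num] }  — shift
  I3: { [L' → L .] }  — accept
  I4: { [A → num . * A], [L → num .] }  — shift, reduce
  I5: { [A → . ,], [A → . A L P], [A → . num * A], [A → num * . A] }  — shift
  I6: { [A → , .] }  — reduce
  I7: { [A → . ,], [A → . A L P], [A → . num * A], [A → A . L P], [A → num * A .], [L → . ,], [L → . A A num], [L → . num] }  — shift, reduce
  I8: { [A → num . * A] }  — shift
  I9: { [A → A L . P], [P → . *] }  — shift
  I10: { [P → * .] }  — reduce
  I11: { [A → A L P .] }  — reduce
  I12: { [A → . ,], [A → . A L P], [A → . num * A], [A → A . L P], [L → . ,], [L → . A A num], [L → . num], [L → A . A num], [L → A A . num] }  — shift
  I13: { [A → num . * A], [L → A A num .], [L → num .] }  — shift, 2 reduces

I4 contains reduce item [L → num .] and shift item [A → num . * A] — shift-reduce conflict.
I7 contains reduce item [A → num * A .] and shift items [A → . ,], [A → . num * A], [L → . ,], [L → . num] — shift-reduce conflict.
I13 contains reduce items [L → A A num .], [L → num .] and shift item [A → num . * A] — shift-reduce conflict.

Answer: Yes — I4: [L → num .] vs [A → num . * A]; I7: [A → num * A .] vs [A → . ,]; I13: [L → A A num .] vs [A → num . * A]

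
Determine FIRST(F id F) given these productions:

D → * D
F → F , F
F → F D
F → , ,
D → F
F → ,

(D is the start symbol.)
FIRST sets of the non-terminals involved (from the grammar, by fixed-point iteration):
  FIRST(F) = { ',' }

To compute FIRST(F id F), process the symbols left to right:
Symbol F is a non-terminal. Add FIRST(F) \ {ε} = { ',' }
F is not nullable (ε ∉ FIRST(F)), so stop here.
FIRST(F id F) = { ',' }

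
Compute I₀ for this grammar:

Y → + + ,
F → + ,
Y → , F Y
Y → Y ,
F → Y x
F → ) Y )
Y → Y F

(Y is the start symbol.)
{ [Y → . + + ,], [Y → . , F Y], [Y → . Y ,], [Y → . Y F], [Y' → . Y] }

First, augment the grammar with Y' → Y
I₀ = CLOSURE({ [Y' → . Y] }):
  [Y' → . Y] has the dot before Y: add [Y → . + + ,], [Y → . , F Y], [Y → . Y ,], [Y → . Y F]
No further items can be added.

I₀ = { [Y → . + + ,], [Y → . , F Y], [Y → . Y ,], [Y → . Y F], [Y' → . Y] }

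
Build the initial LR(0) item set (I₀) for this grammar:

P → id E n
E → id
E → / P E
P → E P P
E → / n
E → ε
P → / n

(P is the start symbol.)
First, augment the grammar with P' → P
I₀ = CLOSURE({ [P' → . P] }):
  [P' → . P] has the dot before P: add [P → . id E n], [P → . E P P], [P → . / n]
  [P → . E P P] has the dot before E: add [E → . id], [E → . / P E], [E → . / n], [E → .]
No further items can be added.

I₀ = { [E → . / P E], [E → . / n], [E → . id], [E → .], [P → . / n], [P → . E P P], [P → . id E n], [P' → . P] }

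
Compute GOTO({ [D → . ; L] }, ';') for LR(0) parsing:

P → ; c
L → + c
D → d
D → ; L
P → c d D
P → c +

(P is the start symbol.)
{ [D → ; . L], [L → . + c] }

GOTO(I, ';') = CLOSURE({ [A → αX.β] : [A → α.Xβ] ∈ I, X = ';' })

Items with dot before ';', with the dot advanced:
  [D → . ; L] → [D → ; . L]
Closure of the advanced items:
  [D → ; . L] has the dot before L: add [L → . + c]

GOTO = { [D → ; . L], [L → . + c] }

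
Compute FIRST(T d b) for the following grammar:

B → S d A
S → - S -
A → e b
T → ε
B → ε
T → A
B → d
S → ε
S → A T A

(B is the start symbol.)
{ 'd', 'e' }

FIRST sets of the non-terminals involved (from the grammar, by fixed-point iteration):
  FIRST(T) = { 'e', ε }

To compute FIRST(T d b), process the symbols left to right:
Symbol T is a non-terminal. Add FIRST(T) \ {ε} = { 'e' }
T is nullable (ε ∈ FIRST(T)), continue to the next symbol.
Symbol d is a terminal. Add 'd' and stop.
FIRST(T d b) = { 'd', 'e' }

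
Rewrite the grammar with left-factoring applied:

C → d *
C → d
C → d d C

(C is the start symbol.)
C → d C'
C' → *
C' → ε
C' → d C

Left-factoring transforms A → αβ₁ | αβ₂ into A → αA' and A' → β₁ | β₂
(α is the longest common prefix among the alternatives). Repeat until
no nonterminal has two alternatives with a common prefix.

Round 1: C has alternatives sharing prefix 'd'. Introduce C': C → d C'
  Add: C' → *
  Add: C' → ε
  Add: C' → d C

No remaining common prefixes — done.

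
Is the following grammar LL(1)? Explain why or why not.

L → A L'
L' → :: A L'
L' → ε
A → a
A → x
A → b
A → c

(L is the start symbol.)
Relevant sets:
  FOLLOW(L') = { $ }

For L':
  PREDICT(L' → :: A L') = { '::' }
  PREDICT(L' → ε) = { $ }
For A:
  PREDICT(A → a) = { 'a' }
  PREDICT(A → x) = { 'x' }
  PREDICT(A → b) = { 'b' }
  PREDICT(A → c) = { 'c' }
L has a single production, so nothing to check there.

All predict sets are disjoint. The grammar IS LL(1).

Answer: Yes, the grammar is LL(1).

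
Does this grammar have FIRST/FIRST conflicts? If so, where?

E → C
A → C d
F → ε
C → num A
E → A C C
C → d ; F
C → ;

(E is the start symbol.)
Yes. E → C / E → A C C on { ';', 'd', 'num' }

FIRST sets of the non-terminals at (or reachable through a nullable prefix from) the front of some alternative:
  FIRST(C) = { ';', 'd', 'num' }
  FIRST(A) = { ';', 'd', 'num' }

Productions for E:
  E → C: FIRST = { ';', 'd', 'num' }
  E → A C C: FIRST = { ';', 'd', 'num' }
Productions for C:
  C → num A: FIRST = { 'num' }
  C → d ; F: FIRST = { 'd' }
  C → ;: FIRST = { ';' }
A, F have only one production, so no FIRST/FIRST conflict is possible there.

Conflict for E: E → C and E → A C C
  Overlap: { ';', 'd', 'num' }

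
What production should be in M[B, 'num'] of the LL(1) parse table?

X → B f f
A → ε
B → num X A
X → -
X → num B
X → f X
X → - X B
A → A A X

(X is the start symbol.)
To find M[B, 'num'], we find productions for B where 'num' is in the predict set (PREDICT(N → α) = (FIRST(α) \ {ε}) ∪ (FOLLOW(N) if α ⇒* ε)).

B → num X A: PREDICT = { 'num' }
  'num' is in predict set, so this production goes in M[B, 'num']

M[B, 'num'] = B → num X A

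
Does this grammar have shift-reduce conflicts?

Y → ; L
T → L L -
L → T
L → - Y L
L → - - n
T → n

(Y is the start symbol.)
Yes — I4: [Y → ; L .] vs [L → . - - n]; I8: [T → L L - .] vs [L → - . - n]; I11: [L → - Y L .] vs [L → . - - n]

A shift-reduce conflict occurs when an LR(0) state has both:
  - a complete (reduce) item [A → α .] (dot at the end), and
  - a shift item [B → β . c γ] (dot before a terminal).

Augment with Y' → Y and build the canonical LR(0) collection (I0 = CLOSURE({[Y' → . Y]}), then GOTO on every symbol after a dot until no new states appear). It has 13 states:
  I0: { [Y → . ; L], [Y' → . Y] }  — shift
  I1: { [L → . - - n], [L → . - Y L], [L → . T], [T → . L L -], [T → . n], [Y → ; . L] }  — shift
  I2: { [Y' → Y .] }  — accept
  I3: { [L → - . - n], [L → - . Y L], [Y → . ; L] }  — shift
  I4: { [L → . - - n], [L → . - Y L], [L → . T], [T → . L L -], [T → . n], [T → L . L -], [Y → ; L .] }  — shift, reduce
  I5: { [L → T .] }  — reduce
  I6: { [T → n .] }  — reduce
  I7: { [L → . - - n], [L → . - Y L], [L → . T], [T → . L L -], [T → . n], [T → L . L -], [T → L L . -] }  — shift
  I8: { [L → - . - n], [L → - . Y L], [T → L L - .], [Y → . ; L] }  — shift, reduce
  I9: { [L → - - . n] }  — shift
  I10: { [L → - Y . L], [L → . - - n], [L → . - Y L], [L → . T], [T → . L L -], [T → . n] }  — shift
  I11: { [L → - Y L .], [L → . - - n], [L → . - Y L], [L → . T], [T → . L L -], [T → . n], [T → L . L -] }  — shift, reduce
  I12: { [L → - - n .] }  — reduce

I4 contains reduce item [Y → ; L .] and shift items [L → . - - n], [L → . - Y L], [T → . n] — shift-reduce conflict.
I8 contains reduce item [T → L L - .] and shift items [L → - . - n], [Y → . ; L] — shift-reduce conflict.
I11 contains reduce item [L → - Y L .] and shift items [L → . - - n], [L → . - Y L], [T → . n] — shift-reduce conflict.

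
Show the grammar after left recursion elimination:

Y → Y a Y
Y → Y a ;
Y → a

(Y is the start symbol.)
Y is directly left-recursive. The standard transformation for
  A → A α₁ | ... | A α_m | β₁ | ... | β_n
is
  A  → β₁ A' | ... | β_n A'
  A' → α₁ A' | ... | α_m A' | ε

Y → a becomes Y → a Y'
Y → Y a Y becomes Y' → a Y Y'
Y → Y a ; becomes Y' → a ; Y'
Add Y' → ε

Resulting grammar:
Y → a Y'
Y' → a Y Y'
Y' → a ; Y'
Y' → ε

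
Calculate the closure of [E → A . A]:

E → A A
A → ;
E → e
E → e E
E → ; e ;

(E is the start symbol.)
To compute CLOSURE, for each item [A → α.Bβ] where B is a non-terminal, add [B → .γ] for all productions B → γ; repeat for the newly added items until nothing changes.

Start with: [E → A . A]
  [E → A . A] has the dot before A: add [A → . ;]
No further items can be added.

CLOSURE = { [A → . ;], [E → A . A] }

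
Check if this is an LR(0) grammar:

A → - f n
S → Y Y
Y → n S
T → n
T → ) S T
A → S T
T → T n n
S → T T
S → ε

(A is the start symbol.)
No. Shift-reduce conflict between [S → .] and [A → . - f n]

A grammar is LR(0) if no state in the canonical LR(0) collection has:
  - both a shift item (dot before a terminal) and a complete item (shift-reduce conflict), or
  - two or more complete items (reduce-reduce conflict; the accept item [A' → A .] counts as a complete item here).

Augment with A' → A and build the canonical LR(0) collection (I0 = CLOSURE({[A' → . A]}), then GOTO on every symbol after a dot until no new states appear). It has 21 states:
  I0: { [A → . - f n], [A → . S T], [A' → . A], [S → . T T], [S → . Y Y], [S → .], [T → . ) S T], [T → . T n n], [T → . n], [Y → . n S] }  — shift, reduce
  I1: { [S → . T T], [S → . Y Y], [S → .], [T → ) . S T], [T → . ) S T], [T → . T n n], [T → . n], [Y → . n S] }  — shift, reduce
  I2: { [A → - . f n] }  — shift
  I3: { [A' → A .] }  — accept
  I4: { [A → S . T], [T → . ) S T], [T → . T n n], [T → . n] }  — shift
  I5: { [S → T . T], [T → . ) S T], [T → . T n n], [T → . n], [T → T . n n] }  — shift
  I6: { [S → Y . Y], [Y → . n S] }  — shift
  I7: { [S → . T T], [S → . Y Y], [S → .], [T → . ) S T], [T → . T n n], [T → . n], [T → n .], [Y → . n S], [Y → n . S] }  — shift, 2 reduces
  I8: { [Y → n S .] }  — reduce
  I9: { [S → Y Y .] }  — reduce
  I10: { [S → . T T], [S → . Y Y], [S → .], [T → . ) S T], [T → . T n n], [T → . n], [Y → . n S], [Y → n . S] }  — shift, reduce
  I11: { [S → T T .], [T → T . n n] }  — shift, reduce
  I12: { [T → T n . n], [T → n .] }  — shift, reduce
  I13: { [T → T n n .] }  — reduce
  I14: { [T → T n . n] }  — shift
  I15: { [A → S T .], [T → T . n n] }  — shift, reduce
  I16: { [T → n .] }  — reduce
  I17: { [A → - f . n] }  — shift
  I18: { [A → - f n .] }  — reduce
  I19: { [T → ) S . T], [T → . ) S T], [T → . T n n], [T → . n] }  — shift
  I20: { [T → ) S T .], [T → T . n n] }  — shift, reduce

Conflict in state I0:
  Shift-reduce conflict between [S → .] and [A → . - f n]
So the grammar is NOT LR(0).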